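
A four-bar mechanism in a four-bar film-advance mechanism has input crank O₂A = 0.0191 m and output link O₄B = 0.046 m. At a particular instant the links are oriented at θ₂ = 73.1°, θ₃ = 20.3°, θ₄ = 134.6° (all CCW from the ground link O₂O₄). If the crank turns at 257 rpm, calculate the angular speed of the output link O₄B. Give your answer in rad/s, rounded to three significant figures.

ω₂ = 26.91 rad/s (from 257 rpm).
Differentiating the loop-closure r₂e^{iθ₂}+r₃e^{iθ₃}=r₁+r₄e^{iθ₄} gives r₂ω₂e^{iθ₂}+r₃ω₃e^{iθ₃}=r₄ω₄e^{iθ₄}.
Eliminating the other unknown: ω₄ = r₂ω₂ sin(θ₂−θ₃) / [r₄ sin(θ₄−θ₃)].
Numerator sine = +0.79653; denominator sine = +0.91140.
Result = 0.0191·26.91·(+0.79653) / (0.046·(+0.91140)) = +9.7663 rad/s; magnitude 9.7663 rad/s.

9.77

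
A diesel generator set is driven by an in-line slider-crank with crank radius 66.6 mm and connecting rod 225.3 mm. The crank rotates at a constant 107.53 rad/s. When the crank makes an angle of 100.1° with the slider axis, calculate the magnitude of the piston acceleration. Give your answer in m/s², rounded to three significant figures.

ω = 107.5 rad/s
x(θ) = r cosθ + √(L² − r² sin²θ); with ω constant, a = ω²·d²x/dθ².
d²x/dθ² = −r cosθ − r²(cos2θ)/√u − r⁴ sin²2θ/(4u^{3/2}),  u = L² − r² sin²θ = 0.0464609 m².
Substituting r = 0.0666 m, L = 0.2253 m, θ = 100.1°: d²x/dθ² = +0.030933 m.
a = ω²·d²x/dθ² = (107.5)²·(+0.030933) = +357.67 m/s²;  |a| = 357.67 m/s².

358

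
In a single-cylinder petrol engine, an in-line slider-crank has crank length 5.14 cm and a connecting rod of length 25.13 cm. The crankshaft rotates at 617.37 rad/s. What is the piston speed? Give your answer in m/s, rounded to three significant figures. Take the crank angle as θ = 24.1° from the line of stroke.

ω = 617.4 rad/s
For an in-line slider-crank, x = r cosθ + √(L² − r² sin²θ), so v = −rω sinθ·[1 + r cosθ/√(L² − r² sin²θ)].
With r = 0.0514 m, L = 0.2513 m, θ = 24.1°: √(L² − r² sin²θ) = 0.25042 m.
v = −0.0514·617.4·0.40833·[1 + 0.0514·0.91283/0.25042] = -15.385 m/s.
|v| = 15.385 m/s.

15.4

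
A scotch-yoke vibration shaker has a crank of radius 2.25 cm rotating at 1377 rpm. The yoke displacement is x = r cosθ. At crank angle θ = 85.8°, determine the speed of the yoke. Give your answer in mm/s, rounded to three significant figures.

3240

ω = 144.2 rad/s (from 1377 rpm).
x = r cosθ ⇒ ẋ = −rω sinθ.
|v| = rω|sinθ| = 0.0225·144.2·|sin 85.8°| = 3.2358 m/s = 3235.8 mm/s.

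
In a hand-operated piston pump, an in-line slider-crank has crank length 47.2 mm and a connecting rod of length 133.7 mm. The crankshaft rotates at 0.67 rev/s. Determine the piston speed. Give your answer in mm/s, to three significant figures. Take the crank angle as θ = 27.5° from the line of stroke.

121

ω = 2π·0.67 = 4.21 rad/s
For an in-line slider-crank, x = r cosθ + √(L² − r² sin²θ), so v = −rω sinθ·[1 + r cosθ/√(L² − r² sin²θ)].
With r = 0.0472 m, L = 0.1337 m, θ = 27.5°: √(L² − r² sin²θ) = 0.13191 m.
v = −0.0472·4.21·0.46175·[1 + 0.0472·0.88701/0.13191] = -0.12087 m/s.
|v| = 0.12087 m/s = 120.87 mm/s.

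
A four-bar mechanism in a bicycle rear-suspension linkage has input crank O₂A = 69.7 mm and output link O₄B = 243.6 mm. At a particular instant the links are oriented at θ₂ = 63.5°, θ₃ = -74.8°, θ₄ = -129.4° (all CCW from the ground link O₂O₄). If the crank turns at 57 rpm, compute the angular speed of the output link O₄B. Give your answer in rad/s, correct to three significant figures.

ω₂ = 5.969 rad/s (from 57 rpm).
Differentiating the loop-closure r₂e^{iθ₂}+r₃e^{iθ₃}=r₁+r₄e^{iθ₄} gives r₂ω₂e^{iθ₂}+r₃ω₃e^{iθ₃}=r₄ω₄e^{iθ₄}.
Eliminating the other unknown: ω₄ = r₂ω₂ sin(θ₂−θ₃) / [r₄ sin(θ₄−θ₃)].
Numerator sine = +0.66523; denominator sine = -0.81513.
Result = 0.0697·5.969·(+0.66523) / (0.2436·(-0.81513)) = -1.3938 rad/s; magnitude 1.3938 rad/s.

1.39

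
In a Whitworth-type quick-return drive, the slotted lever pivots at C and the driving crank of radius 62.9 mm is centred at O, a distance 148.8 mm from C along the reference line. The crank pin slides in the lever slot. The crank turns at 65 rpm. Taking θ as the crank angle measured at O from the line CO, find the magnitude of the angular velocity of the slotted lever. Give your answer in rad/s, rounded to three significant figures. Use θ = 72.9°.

1.44

ω = 6.807 rad/s (from 65 rpm).
Crank pin A relative to C: A = (d + r cosθ, r sinθ); lever angle φ = atan2(r sinθ, d + r cosθ).
Differentiating tanφ: φ̇ = rω(d cosθ + r)/(d² + r² + 2dr cosθ).
d² + r² + 2dr cosθ = |CA|² = 0.031602 m²;  d cosθ + r = +0.10665 m.
|ω_lever| = |0.0629·6.807·+0.10665| / 0.031602 = 1.4449 rad/s.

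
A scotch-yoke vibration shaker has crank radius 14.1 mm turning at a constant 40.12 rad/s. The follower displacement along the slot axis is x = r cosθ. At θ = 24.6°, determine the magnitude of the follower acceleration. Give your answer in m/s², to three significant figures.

20.6

ω = 40.12 rad/s
x = r cosθ ⇒ ẍ = −rω² cosθ (ω constant).
|a| = rω²|cosθ| = 0.0141·(40.12)²·|cos 24.6°| = 20.636 m/s².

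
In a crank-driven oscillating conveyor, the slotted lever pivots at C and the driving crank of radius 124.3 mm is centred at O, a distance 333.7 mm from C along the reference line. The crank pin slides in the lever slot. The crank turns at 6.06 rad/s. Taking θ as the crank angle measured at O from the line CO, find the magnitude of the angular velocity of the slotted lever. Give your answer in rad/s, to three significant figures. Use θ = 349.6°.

1.64

ω = 6.06 rad/s
Crank pin A relative to C: A = (d + r cosθ, r sinθ); lever angle φ = atan2(r sinθ, d + r cosθ).
Differentiating tanφ: φ̇ = rω(d cosθ + r)/(d² + r² + 2dr cosθ).
d² + r² + 2dr cosθ = |CA|² = 0.208401 m²;  d cosθ + r = +0.45252 m.
|ω_lever| = |0.1243·6.06·+0.45252| / 0.208401 = 1.6356 rad/s.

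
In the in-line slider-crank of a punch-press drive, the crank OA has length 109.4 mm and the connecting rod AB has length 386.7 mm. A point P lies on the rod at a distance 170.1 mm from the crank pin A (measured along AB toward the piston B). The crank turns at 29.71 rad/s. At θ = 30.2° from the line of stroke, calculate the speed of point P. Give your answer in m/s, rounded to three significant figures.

ω = 29.71 rad/s.  Crank-pin speed |V_A| = rω = 3.2503 m/s, perpendicular to OA.
Rod angle: sinφ = −(r/L) sinθ ⇒ φ = -8.181°; ω_rod = −rω cosθ/√(L²−r²sin²θ) = -7.3391 rad/s.
V_P = V_A + ω_rod × AP, with AP = 0.1701 m along the rod.
Components: V_Px = −rω sinθ − a·ω_rod·sinφ = -1.8126 m/s;  V_Py = rω cosθ + a·ω_rod·cosφ = +1.5735 m/s.
|V_P| = √(V_Px² + V_Py²) = 2.4003 m/s.

2.40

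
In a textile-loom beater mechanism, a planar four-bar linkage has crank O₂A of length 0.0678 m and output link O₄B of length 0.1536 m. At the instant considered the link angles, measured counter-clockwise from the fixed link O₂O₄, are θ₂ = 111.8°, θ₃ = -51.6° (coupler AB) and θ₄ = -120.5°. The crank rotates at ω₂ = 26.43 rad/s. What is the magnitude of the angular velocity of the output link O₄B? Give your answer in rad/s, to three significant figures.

ω₂ = 26.43 rad/s
Differentiating the loop-closure r₂e^{iθ₂}+r₃e^{iθ₃}=r₁+r₄e^{iθ₄} gives r₂ω₂e^{iθ₂}+r₃ω₃e^{iθ₃}=r₄ω₄e^{iθ₄}.
Eliminating the other unknown: ω₄ = r₂ω₂ sin(θ₂−θ₃) / [r₄ sin(θ₄−θ₃)].
Numerator sine = +0.28569; denominator sine = -0.93295.
Result = 0.0678·26.43·(+0.28569) / (0.1536·(-0.93295)) = -3.5725 rad/s; magnitude 3.5725 rad/s.

3.57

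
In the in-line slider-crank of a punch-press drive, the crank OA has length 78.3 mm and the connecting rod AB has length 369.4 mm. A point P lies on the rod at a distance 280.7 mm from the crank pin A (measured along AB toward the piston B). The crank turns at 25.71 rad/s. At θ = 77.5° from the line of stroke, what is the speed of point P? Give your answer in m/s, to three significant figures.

2.04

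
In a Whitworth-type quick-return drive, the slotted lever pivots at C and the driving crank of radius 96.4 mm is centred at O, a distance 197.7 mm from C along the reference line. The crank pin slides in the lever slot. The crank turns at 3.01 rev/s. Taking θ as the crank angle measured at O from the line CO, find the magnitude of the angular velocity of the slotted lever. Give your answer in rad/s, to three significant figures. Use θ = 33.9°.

5.94

ω = 18.91 rad/s (from 3.01 rev/s).
Crank pin A relative to C: A = (d + r cosθ, r sinθ); lever angle φ = atan2(r sinθ, d + r cosθ).
Differentiating tanφ: φ̇ = rω(d cosθ + r)/(d² + r² + 2dr cosθ).
d² + r² + 2dr cosθ = |CA|² = 0.0800155 m²;  d cosθ + r = +0.26049 m.
|ω_lever| = |0.0964·18.91·+0.26049| / 0.0800155 = 5.9353 rad/s.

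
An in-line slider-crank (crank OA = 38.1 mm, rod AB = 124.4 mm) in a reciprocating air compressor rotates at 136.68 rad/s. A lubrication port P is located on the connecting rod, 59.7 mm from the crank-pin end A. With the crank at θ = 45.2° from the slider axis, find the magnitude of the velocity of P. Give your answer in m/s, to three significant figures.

4.51

ω = 136.7 rad/s.  Crank-pin speed |V_A| = rω = 5.2075 m/s, perpendicular to OA.
Rod angle: sinφ = −(r/L) sinθ ⇒ φ = -12.552°; ω_rod = −rω cosθ/√(L²−r²sin²θ) = -30.219 rad/s.
V_P = V_A + ω_rod × AP, with AP = 0.0597 m along the rod.
Components: V_Px = −rω sinθ − a·ω_rod·sinφ = -4.0872 m/s;  V_Py = rω cosθ + a·ω_rod·cosφ = +1.9084 m/s.
|V_P| = √(V_Px² + V_Py²) = 4.5108 m/s.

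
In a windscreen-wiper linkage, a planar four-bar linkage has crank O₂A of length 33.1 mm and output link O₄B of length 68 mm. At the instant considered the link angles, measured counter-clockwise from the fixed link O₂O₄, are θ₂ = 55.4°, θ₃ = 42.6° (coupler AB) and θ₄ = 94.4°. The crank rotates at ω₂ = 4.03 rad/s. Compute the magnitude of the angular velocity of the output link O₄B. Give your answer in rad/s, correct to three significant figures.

0.553

ω₂ = 4.03 rad/s
Differentiating the loop-closure r₂e^{iθ₂}+r₃e^{iθ₃}=r₁+r₄e^{iθ₄} gives r₂ω₂e^{iθ₂}+r₃ω₃e^{iθ₃}=r₄ω₄e^{iθ₄}.
Eliminating the other unknown: ω₄ = r₂ω₂ sin(θ₂−θ₃) / [r₄ sin(θ₄−θ₃)].
Numerator sine = +0.22155; denominator sine = +0.78586.
Result = 0.0331·4.03·(+0.22155) / (0.068·(+0.78586)) = +0.55303 rad/s; magnitude 0.55303 rad/s.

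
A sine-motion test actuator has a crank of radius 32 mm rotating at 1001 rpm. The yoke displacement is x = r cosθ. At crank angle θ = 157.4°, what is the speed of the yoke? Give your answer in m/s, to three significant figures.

ω = 104.8 rad/s (from 1001 rpm).
x = r cosθ ⇒ ẋ = −rω sinθ.
|v| = rω|sinθ| = 0.032·104.8·|sin 157.4°| = 1.2891 m/s.

1.29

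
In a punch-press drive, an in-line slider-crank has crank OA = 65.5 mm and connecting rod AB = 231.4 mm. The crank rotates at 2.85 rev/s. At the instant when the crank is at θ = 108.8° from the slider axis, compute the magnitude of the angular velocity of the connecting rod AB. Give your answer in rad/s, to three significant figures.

ω = 17.91 rad/s (converted from 2.85 rev/s).
The rod makes angle φ with the slider axis where L sinφ = r sinθ; differentiating, L cosφ·φ̇ = r ω cosθ.
L cosφ = √(L² − r² sin²θ) = 0.22294 m.
|ω_rod| = r ω |cosθ| / √(L² − r² sin²θ) = 0.0655·17.91·0.32227/0.22294 = 1.6955 rad/s.

1.70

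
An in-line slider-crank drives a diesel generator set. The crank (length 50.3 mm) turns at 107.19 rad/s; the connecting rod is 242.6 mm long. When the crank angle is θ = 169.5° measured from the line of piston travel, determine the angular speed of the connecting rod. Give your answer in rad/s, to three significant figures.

21.9

ω = 107.2 rad/s
The rod makes angle φ with the slider axis where L sinφ = r sinθ; differentiating, L cosφ·φ̇ = r ω cosθ.
L cosφ = √(L² − r² sin²θ) = 0.24243 m.
|ω_rod| = r ω |cosθ| / √(L² − r² sin²θ) = 0.0503·107.2·0.98325/0.24243 = 21.868 rad/s.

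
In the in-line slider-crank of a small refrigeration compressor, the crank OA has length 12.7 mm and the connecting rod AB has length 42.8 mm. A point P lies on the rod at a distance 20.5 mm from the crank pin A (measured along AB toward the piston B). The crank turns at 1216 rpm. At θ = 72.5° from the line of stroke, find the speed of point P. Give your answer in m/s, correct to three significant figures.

ω = 127.3 rad/s.  Crank-pin speed |V_A| = rω = 1.6172 m/s, perpendicular to OA.
Rod angle: sinφ = −(r/L) sinθ ⇒ φ = -16.439°; ω_rod = −rω cosθ/√(L²−r²sin²θ) = -11.847 rad/s.
V_P = V_A + ω_rod × AP, with AP = 0.0205 m along the rod.
Components: V_Px = −rω sinθ − a·ω_rod·sinφ = -1.6111 m/s;  V_Py = rω cosθ + a·ω_rod·cosφ = +0.25338 m/s.
|V_P| = √(V_Px² + V_Py²) = 1.6309 m/s.

1.63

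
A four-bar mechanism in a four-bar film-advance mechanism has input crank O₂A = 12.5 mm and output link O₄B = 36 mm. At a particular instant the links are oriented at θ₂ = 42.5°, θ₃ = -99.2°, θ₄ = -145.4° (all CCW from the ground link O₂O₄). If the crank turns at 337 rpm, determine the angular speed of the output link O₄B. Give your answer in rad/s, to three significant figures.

ω₂ = 35.29 rad/s (from 337 rpm).
Differentiating the loop-closure r₂e^{iθ₂}+r₃e^{iθ₃}=r₁+r₄e^{iθ₄} gives r₂ω₂e^{iθ₂}+r₃ω₃e^{iθ₃}=r₄ω₄e^{iθ₄}.
Eliminating the other unknown: ω₄ = r₂ω₂ sin(θ₂−θ₃) / [r₄ sin(θ₄−θ₃)].
Numerator sine = +0.61978; denominator sine = -0.72176.
Result = 0.0125·35.29·(+0.61978) / (0.036·(-0.72176)) = -10.522 rad/s; magnitude 10.522 rad/s.

10.5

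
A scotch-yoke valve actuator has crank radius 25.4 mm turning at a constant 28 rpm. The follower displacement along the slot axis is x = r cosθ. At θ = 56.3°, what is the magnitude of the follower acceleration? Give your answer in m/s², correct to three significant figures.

0.121

ω = 2.932 rad/s (from 28 rpm).
x = r cosθ ⇒ ẍ = −rω² cosθ (ω constant).
|a| = rω²|cosθ| = 0.0254·(2.932)²·|cos 56.3°| = 0.12117 m/s².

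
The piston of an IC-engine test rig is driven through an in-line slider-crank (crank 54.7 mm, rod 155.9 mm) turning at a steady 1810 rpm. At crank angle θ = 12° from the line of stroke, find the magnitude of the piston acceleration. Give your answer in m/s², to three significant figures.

ω = 2π·1810/60 = 189.5 rad/s
x(θ) = r cosθ + √(L² − r² sin²θ); with ω constant, a = ω²·d²x/dθ².
d²x/dθ² = −r cosθ − r²(cos2θ)/√u − r⁴ sin²2θ/(4u^{3/2}),  u = L² − r² sin²θ = 0.0241755 m².
Substituting r = 0.0547 m, L = 0.1559 m, θ = 12°: d²x/dθ² = -0.071183 m.
a = ω²·d²x/dθ² = (189.5)²·(-0.071183) = -2557.4 m/s²;  |a| = 2557.4 m/s².

2560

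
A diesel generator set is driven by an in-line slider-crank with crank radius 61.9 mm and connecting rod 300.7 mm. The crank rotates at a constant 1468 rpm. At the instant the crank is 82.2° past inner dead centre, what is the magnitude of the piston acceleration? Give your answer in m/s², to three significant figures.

ω = 2π·1468/60 = 153.7 rad/s
x(θ) = r cosθ + √(L² − r² sin²θ); with ω constant, a = ω²·d²x/dθ².
d²x/dθ² = −r cosθ − r²(cos2θ)/√u − r⁴ sin²2θ/(4u^{3/2}),  u = L² − r² sin²θ = 0.0866595 m².
Substituting r = 0.0619 m, L = 0.3007 m, θ = 82.2°: d²x/dθ² = +0.0041252 m.
a = ω²·d²x/dθ² = (153.7)²·(+0.0041252) = +97.489 m/s²;  |a| = 97.489 m/s².

97.5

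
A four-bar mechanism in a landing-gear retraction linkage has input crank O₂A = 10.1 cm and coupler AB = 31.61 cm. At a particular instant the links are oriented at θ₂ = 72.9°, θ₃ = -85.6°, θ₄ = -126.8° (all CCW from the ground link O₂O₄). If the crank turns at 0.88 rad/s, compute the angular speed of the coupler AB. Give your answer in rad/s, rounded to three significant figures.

ω₂ = 0.88 rad/s
Differentiating the loop-closure r₂e^{iθ₂}+r₃e^{iθ₃}=r₁+r₄e^{iθ₄} gives r₂ω₂e^{iθ₂}+r₃ω₃e^{iθ₃}=r₄ω₄e^{iθ₄}.
Eliminating the other unknown: ω₃ = r₂ω₂ sin(θ₄−θ₂) / [r₃ sin(θ₃−θ₄)].
Numerator sine = +0.33710; denominator sine = +0.65869.
Result = 0.101·0.88·(+0.33710) / (0.3161·(+0.65869)) = +0.1439 rad/s; magnitude 0.1439 rad/s.

0.144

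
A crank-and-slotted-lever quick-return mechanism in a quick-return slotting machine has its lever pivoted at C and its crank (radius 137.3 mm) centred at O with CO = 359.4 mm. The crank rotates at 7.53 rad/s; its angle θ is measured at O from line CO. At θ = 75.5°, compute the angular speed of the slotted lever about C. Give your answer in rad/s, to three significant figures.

1.36

ω = 7.53 rad/s
Crank pin A relative to C: A = (d + r cosθ, r sinθ); lever angle φ = atan2(r sinθ, d + r cosθ).
Differentiating tanφ: φ̇ = rω(d cosθ + r)/(d² + r² + 2dr cosθ).
d² + r² + 2dr cosθ = |CA|² = 0.17273 m²;  d cosθ + r = +0.22729 m.
|ω_lever| = |0.1373·7.53·+0.22729| / 0.17273 = 1.3604 rad/s.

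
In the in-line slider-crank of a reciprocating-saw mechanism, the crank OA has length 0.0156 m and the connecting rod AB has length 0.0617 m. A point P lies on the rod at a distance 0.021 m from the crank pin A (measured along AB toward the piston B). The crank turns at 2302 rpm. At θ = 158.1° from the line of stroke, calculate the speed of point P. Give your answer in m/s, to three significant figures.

ω = 241.1 rad/s.  Crank-pin speed |V_A| = rω = 3.7606 m/s, perpendicular to OA.
Rod angle: sinφ = −(r/L) sinθ ⇒ φ = -5.411°; ω_rod = −rω cosθ/√(L²−r²sin²θ) = +56.805 rad/s.
V_P = V_A + ω_rod × AP, with AP = 0.021 m along the rod.
Components: V_Px = −rω sinθ − a·ω_rod·sinφ = -1.2902 m/s;  V_Py = rω cosθ + a·ω_rod·cosφ = -2.3016 m/s.
|V_P| = √(V_Px² + V_Py²) = 2.6386 m/s.

2.64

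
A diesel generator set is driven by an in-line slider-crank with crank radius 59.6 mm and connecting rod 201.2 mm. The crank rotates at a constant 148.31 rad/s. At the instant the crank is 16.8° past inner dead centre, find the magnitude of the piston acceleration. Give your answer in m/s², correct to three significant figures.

1580

ω = 148.3 rad/s
x(θ) = r cosθ + √(L² − r² sin²θ); with ω constant, a = ω²·d²x/dθ².
d²x/dθ² = −r cosθ − r²(cos2θ)/√u − r⁴ sin²2θ/(4u^{3/2}),  u = L² − r² sin²θ = 0.0401847 m².
Substituting r = 0.0596 m, L = 0.2012 m, θ = 16.8°: d²x/dθ² = -0.071935 m.
a = ω²·d²x/dθ² = (148.3)²·(-0.071935) = -1582.3 m/s²;  |a| = 1582.3 m/s².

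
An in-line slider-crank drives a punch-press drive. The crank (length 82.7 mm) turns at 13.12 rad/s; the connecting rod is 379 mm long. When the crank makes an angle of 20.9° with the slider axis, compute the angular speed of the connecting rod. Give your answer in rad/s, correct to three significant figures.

2.68

ω = 13.12 rad/s
The rod makes angle φ with the slider axis where L sinφ = r sinθ; differentiating, L cosφ·φ̇ = r ω cosθ.
L cosφ = √(L² − r² sin²θ) = 0.37785 m.
|ω_rod| = r ω |cosθ| / √(L² − r² sin²θ) = 0.0827·13.12·0.93420/0.37785 = 2.6826 rad/s.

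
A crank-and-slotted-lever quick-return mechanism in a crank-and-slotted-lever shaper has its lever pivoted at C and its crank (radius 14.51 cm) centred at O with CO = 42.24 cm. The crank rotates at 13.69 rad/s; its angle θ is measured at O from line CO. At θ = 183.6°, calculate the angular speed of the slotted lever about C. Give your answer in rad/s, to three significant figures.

7.12

ω = 13.69 rad/s
Crank pin A relative to C: A = (d + r cosθ, r sinθ); lever angle φ = atan2(r sinθ, d + r cosθ).
Differentiating tanφ: φ̇ = rω(d cosθ + r)/(d² + r² + 2dr cosθ).
d² + r² + 2dr cosθ = |CA|² = 0.0771372 m²;  d cosθ + r = -0.27647 m.
|ω_lever| = |0.1451·13.69·-0.27647| / 0.0771372 = 7.1195 rad/s.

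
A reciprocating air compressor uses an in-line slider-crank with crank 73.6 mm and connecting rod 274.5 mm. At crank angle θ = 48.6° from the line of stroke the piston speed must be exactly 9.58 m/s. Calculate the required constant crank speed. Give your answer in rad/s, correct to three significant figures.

147

For an in-line slider-crank, |v_piston| = rω|sinθ|·[1 + r cosθ/√(L² − r² sin²θ)].
With r = 0.0736 m, L = 0.2745 m, θ = 48.6°: the bracketed kinematic factor |dx/dθ| = 0.065202 m.
ω = v/|dx/dθ| = 9.58/0.065202 = 146.93 rad/s.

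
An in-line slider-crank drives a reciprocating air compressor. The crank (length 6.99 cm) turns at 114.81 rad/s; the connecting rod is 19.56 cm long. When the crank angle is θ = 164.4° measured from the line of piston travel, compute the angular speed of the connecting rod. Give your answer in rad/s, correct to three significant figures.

39.7

ω = 114.8 rad/s
The rod makes angle φ with the slider axis where L sinφ = r sinθ; differentiating, L cosφ·φ̇ = r ω cosθ.
L cosφ = √(L² − r² sin²θ) = 0.19469 m.
|ω_rod| = r ω |cosθ| / √(L² − r² sin²θ) = 0.0699·114.8·0.96316/0.19469 = 39.701 rad/s.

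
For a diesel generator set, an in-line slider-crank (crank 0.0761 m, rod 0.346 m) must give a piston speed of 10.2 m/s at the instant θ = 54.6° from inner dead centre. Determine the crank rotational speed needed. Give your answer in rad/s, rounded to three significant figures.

146

For an in-line slider-crank, |v_piston| = rω|sinθ|·[1 + r cosθ/√(L² − r² sin²θ)].
With r = 0.0761 m, L = 0.346 m, θ = 54.6°: the bracketed kinematic factor |dx/dθ| = 0.070065 m.
ω = v/|dx/dθ| = 10.2/0.070065 = 145.58 rad/s.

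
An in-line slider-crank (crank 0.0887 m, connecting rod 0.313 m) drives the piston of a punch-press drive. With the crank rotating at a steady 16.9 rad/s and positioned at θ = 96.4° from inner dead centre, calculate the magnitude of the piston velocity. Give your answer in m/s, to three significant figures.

1.44

ω = 16.9 rad/s
For an in-line slider-crank, x = r cosθ + √(L² − r² sin²θ), so v = −rω sinθ·[1 + r cosθ/√(L² − r² sin²θ)].
With r = 0.0887 m, L = 0.313 m, θ = 96.4°: √(L² − r² sin²θ) = 0.30033 m.
v = −0.0887·16.9·0.99377·[1 + 0.0887·-0.11147/0.30033] = -1.4406 m/s.
|v| = 1.4406 m/s.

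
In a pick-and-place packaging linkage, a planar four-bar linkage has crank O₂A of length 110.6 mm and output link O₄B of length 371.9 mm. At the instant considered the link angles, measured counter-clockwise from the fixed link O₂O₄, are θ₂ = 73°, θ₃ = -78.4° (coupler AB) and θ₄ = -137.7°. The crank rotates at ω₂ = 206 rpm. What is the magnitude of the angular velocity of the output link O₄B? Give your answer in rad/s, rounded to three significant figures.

3.57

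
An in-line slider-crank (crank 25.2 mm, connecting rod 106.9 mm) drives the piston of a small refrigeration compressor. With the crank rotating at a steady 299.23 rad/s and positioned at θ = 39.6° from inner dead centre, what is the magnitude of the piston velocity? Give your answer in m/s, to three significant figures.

ω = 299.2 rad/s
For an in-line slider-crank, x = r cosθ + √(L² − r² sin²θ), so v = −rω sinθ·[1 + r cosθ/√(L² − r² sin²θ)].
With r = 0.0252 m, L = 0.1069 m, θ = 39.6°: √(L² − r² sin²θ) = 0.10569 m.
v = −0.0252·299.2·0.63742·[1 + 0.0252·0.77051/0.10569] = -5.6896 m/s.
|v| = 5.6896 m/s.

5.69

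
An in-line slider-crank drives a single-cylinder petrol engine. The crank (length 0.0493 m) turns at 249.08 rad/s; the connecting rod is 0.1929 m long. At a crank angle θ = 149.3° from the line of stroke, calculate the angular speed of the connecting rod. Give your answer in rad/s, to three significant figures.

ω = 249.1 rad/s
The rod makes angle φ with the slider axis where L sinφ = r sinθ; differentiating, L cosφ·φ̇ = r ω cosθ.
L cosφ = √(L² − r² sin²θ) = 0.19125 m.
|ω_rod| = r ω |cosθ| / √(L² − r² sin²θ) = 0.0493·249.1·0.85985/0.19125 = 55.209 rad/s.

55.2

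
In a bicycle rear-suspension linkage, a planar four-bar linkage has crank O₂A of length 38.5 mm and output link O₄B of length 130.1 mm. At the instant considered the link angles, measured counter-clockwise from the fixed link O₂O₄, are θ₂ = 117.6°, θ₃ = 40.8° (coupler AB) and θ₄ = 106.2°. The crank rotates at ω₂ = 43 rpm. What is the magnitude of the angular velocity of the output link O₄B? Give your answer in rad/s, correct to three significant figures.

ω₂ = 4.503 rad/s (from 43 rpm).
Differentiating the loop-closure r₂e^{iθ₂}+r₃e^{iθ₃}=r₁+r₄e^{iθ₄} gives r₂ω₂e^{iθ₂}+r₃ω₃e^{iθ₃}=r₄ω₄e^{iθ₄}.
Eliminating the other unknown: ω₄ = r₂ω₂ sin(θ₂−θ₃) / [r₄ sin(θ₄−θ₃)].
Numerator sine = +0.97358; denominator sine = +0.90924.
Result = 0.0385·4.503·(+0.97358) / (0.1301·(+0.90924)) = +1.4268 rad/s; magnitude 1.4268 rad/s.

1.43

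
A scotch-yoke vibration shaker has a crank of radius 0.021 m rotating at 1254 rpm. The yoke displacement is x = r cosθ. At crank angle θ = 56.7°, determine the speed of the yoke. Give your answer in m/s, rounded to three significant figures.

ω = 131.3 rad/s (from 1254 rpm).
x = r cosθ ⇒ ẋ = −rω sinθ.
|v| = rω|sinθ| = 0.021·131.3·|sin 56.7°| = 2.3049 m/s.

2.30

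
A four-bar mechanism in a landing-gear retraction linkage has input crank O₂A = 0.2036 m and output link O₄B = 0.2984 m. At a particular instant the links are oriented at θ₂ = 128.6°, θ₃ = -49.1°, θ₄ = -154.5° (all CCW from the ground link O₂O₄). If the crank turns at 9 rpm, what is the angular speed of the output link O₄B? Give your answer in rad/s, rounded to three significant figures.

0.0268

ω₂ = 0.9425 rad/s (from 9 rpm).
Differentiating the loop-closure r₂e^{iθ₂}+r₃e^{iθ₃}=r₁+r₄e^{iθ₄} gives r₂ω₂e^{iθ₂}+r₃ω₃e^{iθ₃}=r₄ω₄e^{iθ₄}.
Eliminating the other unknown: ω₄ = r₂ω₂ sin(θ₂−θ₃) / [r₄ sin(θ₄−θ₃)].
Numerator sine = +0.04013; denominator sine = -0.96410.
Result = 0.2036·0.9425·(+0.04013) / (0.2984·(-0.96410)) = -0.026768 rad/s; magnitude 0.026768 rad/s.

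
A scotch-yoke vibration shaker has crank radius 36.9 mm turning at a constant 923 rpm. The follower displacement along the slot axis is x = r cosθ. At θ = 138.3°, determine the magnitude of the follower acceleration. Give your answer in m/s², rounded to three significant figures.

ω = 96.66 rad/s (from 923 rpm).
x = r cosθ ⇒ ẍ = −rω² cosθ (ω constant).
|a| = rω²|cosθ| = 0.0369·(96.66)²·|cos 138.3°| = 257.39 m/s².

257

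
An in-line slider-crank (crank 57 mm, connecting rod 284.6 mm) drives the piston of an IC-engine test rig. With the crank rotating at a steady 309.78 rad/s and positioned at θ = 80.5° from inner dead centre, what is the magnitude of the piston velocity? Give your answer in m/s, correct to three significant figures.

ω = 309.8 rad/s
For an in-line slider-crank, x = r cosθ + √(L² − r² sin²θ), so v = −rω sinθ·[1 + r cosθ/√(L² − r² sin²θ)].
With r = 0.057 m, L = 0.2846 m, θ = 80.5°: √(L² − r² sin²θ) = 0.27899 m.
v = −0.057·309.8·0.98629·[1 + 0.057·0.16505/0.27899] = -18.003 m/s.
|v| = 18.003 m/s.

18.0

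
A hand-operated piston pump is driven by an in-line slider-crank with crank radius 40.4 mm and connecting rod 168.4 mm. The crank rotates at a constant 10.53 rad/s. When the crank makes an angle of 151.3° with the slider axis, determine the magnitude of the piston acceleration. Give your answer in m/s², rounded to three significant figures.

3.34

ω = 10.53 rad/s
x(θ) = r cosθ + √(L² − r² sin²θ); with ω constant, a = ω²·d²x/dθ².
d²x/dθ² = −r cosθ − r²(cos2θ)/√u − r⁴ sin²2θ/(4u^{3/2}),  u = L² − r² sin²θ = 0.0279822 m².
Substituting r = 0.0404 m, L = 0.1684 m, θ = 151.3°: d²x/dθ² = +0.030079 m.
a = ω²·d²x/dθ² = (10.53)²·(+0.030079) = +3.3352 m/s²;  |a| = 3.3352 m/s².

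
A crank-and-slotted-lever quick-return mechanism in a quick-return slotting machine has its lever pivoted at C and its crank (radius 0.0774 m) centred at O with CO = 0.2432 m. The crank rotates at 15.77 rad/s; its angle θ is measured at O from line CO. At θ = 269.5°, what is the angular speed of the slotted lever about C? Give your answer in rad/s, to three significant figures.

ω = 15.77 rad/s
Crank pin A relative to C: A = (d + r cosθ, r sinθ); lever angle φ = atan2(r sinθ, d + r cosθ).
Differentiating tanφ: φ̇ = rω(d cosθ + r)/(d² + r² + 2dr cosθ).
d² + r² + 2dr cosθ = |CA|² = 0.0648085 m²;  d cosθ + r = +0.075278 m.
|ω_lever| = |0.0774·15.77·+0.075278| / 0.0648085 = 1.4178 rad/s.

1.42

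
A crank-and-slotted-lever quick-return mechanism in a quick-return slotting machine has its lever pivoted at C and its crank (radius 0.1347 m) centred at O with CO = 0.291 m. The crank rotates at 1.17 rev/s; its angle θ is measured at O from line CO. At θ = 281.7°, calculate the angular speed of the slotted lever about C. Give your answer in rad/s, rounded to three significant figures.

1.62

ω = 7.351 rad/s (from 1.17 rev/s).
Crank pin A relative to C: A = (d + r cosθ, r sinθ); lever angle φ = atan2(r sinθ, d + r cosθ).
Differentiating tanφ: φ̇ = rω(d cosθ + r)/(d² + r² + 2dr cosθ).
d² + r² + 2dr cosθ = |CA|² = 0.118723 m²;  d cosθ + r = +0.19371 m.
|ω_lever| = |0.1347·7.351·+0.19371| / 0.118723 = 1.6157 rad/s.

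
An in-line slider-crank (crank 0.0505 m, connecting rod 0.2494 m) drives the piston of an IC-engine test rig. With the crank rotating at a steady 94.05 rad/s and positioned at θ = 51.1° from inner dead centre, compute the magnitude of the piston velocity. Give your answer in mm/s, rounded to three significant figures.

4170

ω = 94.05 rad/s
For an in-line slider-crank, x = r cosθ + √(L² − r² sin²θ), so v = −rω sinθ·[1 + r cosθ/√(L² − r² sin²θ)].
With r = 0.0505 m, L = 0.2494 m, θ = 51.1°: √(L² − r² sin²θ) = 0.24628 m.
v = −0.0505·94.05·0.77824·[1 + 0.0505·0.62796/0.24628] = -4.1722 m/s.
|v| = 4.1722 m/s = 4172.2 mm/s.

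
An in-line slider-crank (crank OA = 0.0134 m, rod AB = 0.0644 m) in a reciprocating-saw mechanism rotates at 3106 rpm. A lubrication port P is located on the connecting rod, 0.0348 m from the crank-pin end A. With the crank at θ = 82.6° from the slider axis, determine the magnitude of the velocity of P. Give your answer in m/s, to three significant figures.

4.39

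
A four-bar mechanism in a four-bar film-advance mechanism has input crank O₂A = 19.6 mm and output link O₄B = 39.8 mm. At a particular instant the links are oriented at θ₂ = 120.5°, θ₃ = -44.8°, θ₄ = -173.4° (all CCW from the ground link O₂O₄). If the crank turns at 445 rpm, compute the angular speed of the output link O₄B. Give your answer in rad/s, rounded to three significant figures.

ω₂ = 46.6 rad/s (from 445 rpm).
Differentiating the loop-closure r₂e^{iθ₂}+r₃e^{iθ₃}=r₁+r₄e^{iθ₄} gives r₂ω₂e^{iθ₂}+r₃ω₃e^{iθ₃}=r₄ω₄e^{iθ₄}.
Eliminating the other unknown: ω₄ = r₂ω₂ sin(θ₂−θ₃) / [r₄ sin(θ₄−θ₃)].
Numerator sine = +0.25376; denominator sine = -0.78152.
Result = 0.0196·46.6·(+0.25376) / (0.0398·(-0.78152)) = -7.4515 rad/s; magnitude 7.4515 rad/s.

7.45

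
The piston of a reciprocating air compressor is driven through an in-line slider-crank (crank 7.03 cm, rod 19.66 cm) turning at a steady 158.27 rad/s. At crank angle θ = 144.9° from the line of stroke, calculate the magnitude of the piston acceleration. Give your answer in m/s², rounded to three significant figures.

1200

ω = 158.3 rad/s
x(θ) = r cosθ + √(L² − r² sin²θ); with ω constant, a = ω²·d²x/dθ².
d²x/dθ² = −r cosθ − r²(cos2θ)/√u − r⁴ sin²2θ/(4u^{3/2}),  u = L² − r² sin²θ = 0.0370176 m².
Substituting r = 0.0703 m, L = 0.1966 m, θ = 144.9°: d²x/dθ² = +0.048056 m.
a = ω²·d²x/dθ² = (158.3)²·(+0.048056) = +1203.8 m/s²;  |a| = 1203.8 m/s².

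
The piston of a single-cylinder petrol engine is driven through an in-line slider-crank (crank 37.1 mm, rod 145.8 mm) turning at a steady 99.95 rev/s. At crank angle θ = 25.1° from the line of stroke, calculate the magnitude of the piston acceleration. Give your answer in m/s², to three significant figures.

15700

ω = 2π·100 = 628 rad/s
x(θ) = r cosθ + √(L² − r² sin²θ); with ω constant, a = ω²·d²x/dθ².
d²x/dθ² = −r cosθ − r²(cos2θ)/√u − r⁴ sin²2θ/(4u^{3/2}),  u = L² − r² sin²θ = 0.02101 m².
Substituting r = 0.0371 m, L = 0.1458 m, θ = 25.1°: d²x/dθ² = -0.039767 m.
a = ω²·d²x/dθ² = (628)²·(-0.039767) = -15684 m/s²;  |a| = 15684 m/s².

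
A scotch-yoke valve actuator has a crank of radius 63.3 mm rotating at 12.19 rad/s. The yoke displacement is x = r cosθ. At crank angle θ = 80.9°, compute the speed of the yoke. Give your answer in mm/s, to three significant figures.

ω = 12.19 rad/s
x = r cosθ ⇒ ẋ = −rω sinθ.
|v| = rω|sinθ| = 0.0633·12.19·|sin 80.9°| = 0.76192 m/s = 761.92 mm/s.

762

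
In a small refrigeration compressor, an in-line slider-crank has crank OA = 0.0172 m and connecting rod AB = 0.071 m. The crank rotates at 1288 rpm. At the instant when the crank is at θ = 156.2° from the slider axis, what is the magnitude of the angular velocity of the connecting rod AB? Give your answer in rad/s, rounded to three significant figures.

30.0

ω = 134.9 rad/s (converted from 1288 rpm).
The rod makes angle φ with the slider axis where L sinφ = r sinθ; differentiating, L cosφ·φ̇ = r ω cosθ.
L cosφ = √(L² − r² sin²θ) = 0.07066 m.
|ω_rod| = r ω |cosθ| / √(L² − r² sin²θ) = 0.0172·134.9·0.91496/0.07066 = 30.04 rad/s.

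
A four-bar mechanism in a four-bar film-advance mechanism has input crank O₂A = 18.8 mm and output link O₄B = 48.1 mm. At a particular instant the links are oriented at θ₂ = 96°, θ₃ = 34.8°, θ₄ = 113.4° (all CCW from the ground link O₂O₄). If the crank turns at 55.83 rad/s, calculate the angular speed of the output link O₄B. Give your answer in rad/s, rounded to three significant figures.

19.5

ω₂ = 55.83 rad/s
Differentiating the loop-closure r₂e^{iθ₂}+r₃e^{iθ₃}=r₁+r₄e^{iθ₄} gives r₂ω₂e^{iθ₂}+r₃ω₃e^{iθ₃}=r₄ω₄e^{iθ₄}.
Eliminating the other unknown: ω₄ = r₂ω₂ sin(θ₂−θ₃) / [r₄ sin(θ₄−θ₃)].
Numerator sine = +0.87631; denominator sine = +0.98027.
Result = 0.0188·55.83·(+0.87631) / (0.0481·(+0.98027)) = +19.507 rad/s; magnitude 19.507 rad/s.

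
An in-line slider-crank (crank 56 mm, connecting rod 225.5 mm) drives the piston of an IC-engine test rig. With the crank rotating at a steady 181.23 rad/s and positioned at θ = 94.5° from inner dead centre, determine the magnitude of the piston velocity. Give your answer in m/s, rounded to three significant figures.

ω = 181.2 rad/s
For an in-line slider-crank, x = r cosθ + √(L² − r² sin²θ), so v = −rω sinθ·[1 + r cosθ/√(L² − r² sin²θ)].
With r = 0.056 m, L = 0.2255 m, θ = 94.5°: √(L² − r² sin²θ) = 0.21848 m.
v = −0.056·181.2·0.99692·[1 + 0.056·-0.07846/0.21848] = -9.9141 m/s.
|v| = 9.9141 m/s.

9.91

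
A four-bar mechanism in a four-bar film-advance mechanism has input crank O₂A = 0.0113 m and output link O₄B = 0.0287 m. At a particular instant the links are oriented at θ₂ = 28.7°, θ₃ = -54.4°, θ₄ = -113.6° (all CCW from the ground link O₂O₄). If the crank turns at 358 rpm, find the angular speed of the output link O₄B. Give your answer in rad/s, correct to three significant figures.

ω₂ = 37.49 rad/s (from 358 rpm).
Differentiating the loop-closure r₂e^{iθ₂}+r₃e^{iθ₃}=r₁+r₄e^{iθ₄} gives r₂ω₂e^{iθ₂}+r₃ω₃e^{iθ₃}=r₄ω₄e^{iθ₄}.
Eliminating the other unknown: ω₄ = r₂ω₂ sin(θ₂−θ₃) / [r₄ sin(θ₄−θ₃)].
Numerator sine = +0.99276; denominator sine = -0.85896.
Result = 0.0113·37.49·(+0.99276) / (0.0287·(-0.85896)) = -17.06 rad/s; magnitude 17.06 rad/s.

17.1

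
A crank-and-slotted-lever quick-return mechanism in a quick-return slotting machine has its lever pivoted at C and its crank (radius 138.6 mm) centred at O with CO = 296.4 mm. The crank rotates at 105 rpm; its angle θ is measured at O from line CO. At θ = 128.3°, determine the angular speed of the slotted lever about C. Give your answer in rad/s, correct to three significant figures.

1.22

ω = 11 rad/s (from 105 rpm).
Crank pin A relative to C: A = (d + r cosθ, r sinθ); lever angle φ = atan2(r sinθ, d + r cosθ).
Differentiating tanφ: φ̇ = rω(d cosθ + r)/(d² + r² + 2dr cosθ).
d² + r² + 2dr cosθ = |CA|² = 0.0561406 m²;  d cosθ + r = -0.045103 m.
|ω_lever| = |0.1386·11·-0.045103| / 0.0561406 = 1.2243 rad/s.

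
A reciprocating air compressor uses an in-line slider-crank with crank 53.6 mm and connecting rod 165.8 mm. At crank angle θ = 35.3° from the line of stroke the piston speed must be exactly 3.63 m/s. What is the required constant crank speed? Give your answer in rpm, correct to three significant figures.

For an in-line slider-crank, |v_piston| = rω|sinθ|·[1 + r cosθ/√(L² − r² sin²θ)].
With r = 0.0536 m, L = 0.1658 m, θ = 35.3°: the bracketed kinematic factor |dx/dθ| = 0.039292 m.
ω = v/|dx/dθ| = 3.63/0.039292 = 92.386 rad/s.
N = 60ω/(2π) = 882.22 rpm.

882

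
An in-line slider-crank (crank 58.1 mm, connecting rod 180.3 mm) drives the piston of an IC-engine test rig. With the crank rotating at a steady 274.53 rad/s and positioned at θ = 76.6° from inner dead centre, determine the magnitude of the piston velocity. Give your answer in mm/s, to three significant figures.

ω = 274.5 rad/s
For an in-line slider-crank, x = r cosθ + √(L² − r² sin²θ), so v = −rω sinθ·[1 + r cosθ/√(L² − r² sin²θ)].
With r = 0.0581 m, L = 0.1803 m, θ = 76.6°: √(L² − r² sin²θ) = 0.17121 m.
v = −0.0581·274.5·0.97278·[1 + 0.0581·0.23175/0.17121] = -16.736 m/s.
|v| = 16.736 m/s = 16736 mm/s.

16700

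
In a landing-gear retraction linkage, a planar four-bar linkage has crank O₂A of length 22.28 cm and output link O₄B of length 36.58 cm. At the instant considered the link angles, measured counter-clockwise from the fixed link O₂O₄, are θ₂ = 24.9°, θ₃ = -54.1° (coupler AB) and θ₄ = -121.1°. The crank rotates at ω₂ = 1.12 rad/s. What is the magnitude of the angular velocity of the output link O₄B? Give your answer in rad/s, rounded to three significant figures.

ω₂ = 1.12 rad/s
Differentiating the loop-closure r₂e^{iθ₂}+r₃e^{iθ₃}=r₁+r₄e^{iθ₄} gives r₂ω₂e^{iθ₂}+r₃ω₃e^{iθ₃}=r₄ω₄e^{iθ₄}.
Eliminating the other unknown: ω₄ = r₂ω₂ sin(θ₂−θ₃) / [r₄ sin(θ₄−θ₃)].
Numerator sine = +0.98163; denominator sine = -0.92050.
Result = 0.2228·1.12·(+0.98163) / (0.3658·(-0.92050)) = -0.72746 rad/s; magnitude 0.72746 rad/s.

0.727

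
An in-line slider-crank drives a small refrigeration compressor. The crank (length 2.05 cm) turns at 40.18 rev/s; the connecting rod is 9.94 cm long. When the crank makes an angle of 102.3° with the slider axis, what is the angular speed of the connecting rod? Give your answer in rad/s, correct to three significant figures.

11.3

ω = 252.5 rad/s (converted from 40.18 rev/s).
The rod makes angle φ with the slider axis where L sinφ = r sinθ; differentiating, L cosφ·φ̇ = r ω cosθ.
L cosφ = √(L² − r² sin²θ) = 0.097361 m.
|ω_rod| = r ω |cosθ| / √(L² − r² sin²θ) = 0.0205·252.5·0.21303/0.097361 = 11.324 rad/s.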